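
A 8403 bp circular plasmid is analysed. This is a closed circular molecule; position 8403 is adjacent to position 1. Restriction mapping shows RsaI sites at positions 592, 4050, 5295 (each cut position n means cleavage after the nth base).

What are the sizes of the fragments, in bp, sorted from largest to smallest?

Circular molecule, 3 cuts → 3 fragments:
  4050 − 592 = 3458 bp
  5295 − 4050 = 1245 bp
  wrap: 8403 − 5295 + 592 = 3700 bp
Sorted largest to smallest: 3700, 3458, 1245 bp.

3700, 3458, 1245 bp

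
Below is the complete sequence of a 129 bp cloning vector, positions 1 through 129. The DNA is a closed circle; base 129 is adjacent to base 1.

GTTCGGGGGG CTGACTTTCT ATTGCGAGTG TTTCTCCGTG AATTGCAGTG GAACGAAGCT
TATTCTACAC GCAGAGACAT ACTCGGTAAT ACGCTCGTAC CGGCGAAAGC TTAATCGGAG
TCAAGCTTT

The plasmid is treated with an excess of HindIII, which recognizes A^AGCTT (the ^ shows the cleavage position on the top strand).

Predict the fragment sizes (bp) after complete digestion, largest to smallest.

62, 51, 16 bp

HindIII sites (AAGCTT) start at positions 56, 107, 123.
HindIII cuts after the first base of each site, so after positions 56, 107, 123.
Circular molecule, 3 cuts → 3 fragments:
  57–107 → 51 bp
  108–123 → 16 bp
  124–129 then 1–56 → 6 + 56 = 62 bp
Sorted largest to smallest: 62, 51, 16 bp.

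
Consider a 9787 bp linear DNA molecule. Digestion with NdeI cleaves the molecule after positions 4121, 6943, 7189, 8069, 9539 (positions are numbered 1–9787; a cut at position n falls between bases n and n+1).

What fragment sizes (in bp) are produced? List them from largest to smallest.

4121, 2822, 1470, 880, 248, 246 bp

Linear molecule, 5 cuts → 6 fragments:
  4121 − 0 = 4121 bp
  6943 − 4121 = 2822 bp
  7189 − 6943 = 246 bp
  8069 − 7189 = 880 bp
  9539 − 8069 = 1470 bp
  9787 − 9539 = 248 bp
Sorted largest to smallest: 4121, 2822, 1470, 880, 248, 246 bp.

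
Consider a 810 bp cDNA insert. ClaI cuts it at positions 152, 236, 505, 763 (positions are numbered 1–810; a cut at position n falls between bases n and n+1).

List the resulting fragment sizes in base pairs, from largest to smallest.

269, 258, 152, 84, 47 bp

Linear molecule, 4 cuts → 5 fragments:
  152 − 0 = 152 bp
  236 − 152 = 84 bp
  505 − 236 = 269 bp
  763 − 505 = 258 bp
  810 − 763 = 47 bp
Sorted largest to smallest: 269, 258, 152, 84, 47 bp.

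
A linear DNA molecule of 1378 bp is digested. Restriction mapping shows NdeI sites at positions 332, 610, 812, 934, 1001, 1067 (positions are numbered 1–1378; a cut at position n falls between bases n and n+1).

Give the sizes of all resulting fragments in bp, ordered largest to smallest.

332, 311, 278, 202, 122, 67, 66 bp

Linear molecule, 6 cuts → 7 fragments:
  332 − 0 = 332 bp
  610 − 332 = 278 bp
  812 − 610 = 202 bp
  934 − 812 = 122 bp
  1001 − 934 = 67 bp
  1067 − 1001 = 66 bp
  1378 − 1067 = 311 bp
Sorted largest to smallest: 332, 311, 278, 202, 122, 67, 66 bp.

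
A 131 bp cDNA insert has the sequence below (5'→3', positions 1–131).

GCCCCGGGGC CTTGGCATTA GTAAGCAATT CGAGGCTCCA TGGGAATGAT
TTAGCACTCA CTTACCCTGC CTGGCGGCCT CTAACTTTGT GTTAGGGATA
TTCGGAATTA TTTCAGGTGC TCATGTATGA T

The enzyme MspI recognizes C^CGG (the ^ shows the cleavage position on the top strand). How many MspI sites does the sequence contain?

1

CCGG occurs starting at position 4.
MspI cuts at 1 site.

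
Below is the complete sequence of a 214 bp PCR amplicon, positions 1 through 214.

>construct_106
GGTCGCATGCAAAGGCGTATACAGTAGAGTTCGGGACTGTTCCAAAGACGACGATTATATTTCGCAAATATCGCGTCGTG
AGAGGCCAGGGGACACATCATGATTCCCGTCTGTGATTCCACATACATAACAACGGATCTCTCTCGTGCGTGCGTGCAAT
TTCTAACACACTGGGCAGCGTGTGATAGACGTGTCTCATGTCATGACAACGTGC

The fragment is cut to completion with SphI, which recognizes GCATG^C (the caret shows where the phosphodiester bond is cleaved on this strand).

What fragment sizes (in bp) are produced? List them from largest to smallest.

The SphI site (GCATGC) starts at position 5.
SphI cuts after base 5 of each site (before the last base), so after position 9.
Linear molecule, 1 cut → 2 fragments:
  1–9 → 9 bp
  10–214 → 205 bp
Sorted largest to smallest: 205, 9 bp.

205, 9 bp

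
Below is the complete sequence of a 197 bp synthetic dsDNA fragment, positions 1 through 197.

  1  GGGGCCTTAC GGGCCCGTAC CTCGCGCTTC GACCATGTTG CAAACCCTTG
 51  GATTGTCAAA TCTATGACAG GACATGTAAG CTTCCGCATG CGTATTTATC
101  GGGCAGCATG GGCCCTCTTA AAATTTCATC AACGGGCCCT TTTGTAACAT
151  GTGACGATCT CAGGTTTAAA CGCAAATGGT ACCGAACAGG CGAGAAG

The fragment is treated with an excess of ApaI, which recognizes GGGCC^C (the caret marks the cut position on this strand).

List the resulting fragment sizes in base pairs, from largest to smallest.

ApaI sites (GGGCCC) start at positions 11, 110, 134.
ApaI cuts after base 5 of each site (before the last base), so after positions 15, 114, 138.
Linear molecule, 3 cuts → 4 fragments:
  1–15 → 15 bp
  16–114 → 99 bp
  115–138 → 24 bp
  139–197 → 59 bp
Sorted largest to smallest: 99, 59, 24, 15 bp.

99, 59, 24, 15 bp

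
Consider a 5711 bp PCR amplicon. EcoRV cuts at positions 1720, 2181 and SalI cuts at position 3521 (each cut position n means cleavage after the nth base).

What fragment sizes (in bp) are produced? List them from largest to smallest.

2190, 1720, 1340, 461 bp

Combined cut positions (sorted): 1720, 2181, 3521.
Linear molecule, 3 cuts → 4 fragments:
  1720 − 0 = 1720 bp
  2181 − 1720 = 461 bp
  3521 − 2181 = 1340 bp
  5711 − 3521 = 2190 bp
Sorted largest to smallest: 2190, 1720, 1340, 461 bp.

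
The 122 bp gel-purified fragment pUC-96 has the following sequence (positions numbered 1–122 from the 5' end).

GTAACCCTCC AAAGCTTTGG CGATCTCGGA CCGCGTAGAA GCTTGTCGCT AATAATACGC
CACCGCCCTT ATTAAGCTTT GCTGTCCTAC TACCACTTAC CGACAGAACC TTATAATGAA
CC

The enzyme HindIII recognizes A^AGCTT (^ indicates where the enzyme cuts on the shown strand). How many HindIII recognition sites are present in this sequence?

3

AAGCTT occurs starting at positions 12, 39, 74.
HindIII cuts at 3 sites.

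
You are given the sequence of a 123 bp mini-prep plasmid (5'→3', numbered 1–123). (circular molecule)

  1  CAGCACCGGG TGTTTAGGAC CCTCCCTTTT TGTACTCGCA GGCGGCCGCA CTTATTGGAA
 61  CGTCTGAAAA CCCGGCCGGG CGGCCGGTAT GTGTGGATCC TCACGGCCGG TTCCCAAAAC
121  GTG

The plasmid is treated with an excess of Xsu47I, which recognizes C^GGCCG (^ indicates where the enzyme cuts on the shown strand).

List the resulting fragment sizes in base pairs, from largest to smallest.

62, 30, 23, 8 bp

Xsu47I sites (CGGCCG) start at positions 43, 73, 81, 104.
Xsu47I cuts after the first base of each site, so after positions 43, 73, 81, 104.
Circular molecule, 4 cuts → 4 fragments:
  44–73 → 30 bp
  74–81 → 8 bp
  82–104 → 23 bp
  105–123 then 1–43 → 19 + 43 = 62 bp
Sorted largest to smallest: 62, 30, 23, 8 bp.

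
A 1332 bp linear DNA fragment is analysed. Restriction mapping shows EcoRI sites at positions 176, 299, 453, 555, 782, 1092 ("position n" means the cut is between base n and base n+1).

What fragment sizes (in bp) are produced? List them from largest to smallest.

310, 240, 227, 176, 154, 123, 102 bp

Linear molecule, 6 cuts → 7 fragments:
  176 − 0 = 176 bp
  299 − 176 = 123 bp
  453 − 299 = 154 bp
  555 − 453 = 102 bp
  782 − 555 = 227 bp
  1092 − 782 = 310 bp
  1332 − 1092 = 240 bp
Sorted largest to smallest: 310, 240, 227, 176, 154, 123, 102 bp.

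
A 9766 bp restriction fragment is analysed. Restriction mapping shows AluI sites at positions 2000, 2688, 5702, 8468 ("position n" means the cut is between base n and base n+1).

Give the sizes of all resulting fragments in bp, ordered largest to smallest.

3014, 2766, 2000, 1298, 688 bp

Linear molecule, 4 cuts → 5 fragments:
  2000 − 0 = 2000 bp
  2688 − 2000 = 688 bp
  5702 − 2688 = 3014 bp
  8468 − 5702 = 2766 bp
  9766 − 8468 = 1298 bp
Sorted largest to smallest: 3014, 2766, 2000, 1298, 688 bp.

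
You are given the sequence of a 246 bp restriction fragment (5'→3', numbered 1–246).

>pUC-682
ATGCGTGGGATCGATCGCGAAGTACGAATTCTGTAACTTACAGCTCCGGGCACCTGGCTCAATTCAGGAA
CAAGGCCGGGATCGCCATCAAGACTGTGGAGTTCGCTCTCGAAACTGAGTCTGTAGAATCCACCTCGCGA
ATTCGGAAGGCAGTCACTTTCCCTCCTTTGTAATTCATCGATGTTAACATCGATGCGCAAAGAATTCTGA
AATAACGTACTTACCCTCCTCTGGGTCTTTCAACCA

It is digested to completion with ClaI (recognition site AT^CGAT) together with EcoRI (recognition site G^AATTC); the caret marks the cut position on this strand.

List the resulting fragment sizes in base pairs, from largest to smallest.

113, 44, 39, 15, 12, 12, 11 bp

ClaI sites (ATCGAT) start at positions 10, 177, 189.
ClaI cuts after base 2 of each site, so after positions 11, 178, 190.
EcoRI sites (GAATTC) start at positions 26, 139, 202.
EcoRI cuts after the first base of each site, so after positions 26, 139, 202.
Combined cut positions: 11, 26, 139, 178, 190, 202.
Linear molecule, 6 cuts → 7 fragments:
  1–11 → 11 bp
  12–26 → 15 bp
  27–139 → 113 bp
  140–178 → 39 bp
  179–190 → 12 bp
  191–202 → 12 bp
  203–246 → 44 bp
Sorted largest to smallest: 113, 44, 39, 15, 12, 12, 11 bp.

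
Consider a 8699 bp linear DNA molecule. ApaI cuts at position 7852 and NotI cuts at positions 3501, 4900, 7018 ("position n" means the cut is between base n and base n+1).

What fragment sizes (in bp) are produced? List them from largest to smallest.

3501, 2118, 1399, 847, 834 bp

Combined cut positions (sorted): 3501, 4900, 7018, 7852.
Linear molecule, 4 cuts → 5 fragments:
  3501 − 0 = 3501 bp
  4900 − 3501 = 1399 bp
  7018 − 4900 = 2118 bp
  7852 − 7018 = 834 bp
  8699 − 7852 = 847 bp
Sorted largest to smallest: 3501, 2118, 1399, 847, 834 bp.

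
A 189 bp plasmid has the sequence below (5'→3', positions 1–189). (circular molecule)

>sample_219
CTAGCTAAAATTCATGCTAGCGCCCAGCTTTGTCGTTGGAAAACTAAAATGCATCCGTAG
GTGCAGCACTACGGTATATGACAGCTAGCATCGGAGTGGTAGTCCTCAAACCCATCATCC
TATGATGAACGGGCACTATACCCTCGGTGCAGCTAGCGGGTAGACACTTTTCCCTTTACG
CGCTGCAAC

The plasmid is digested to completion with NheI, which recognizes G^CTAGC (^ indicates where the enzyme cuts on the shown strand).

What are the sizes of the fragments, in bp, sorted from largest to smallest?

NheI sites (GCTAGC) start at positions 16, 84, 152.
NheI cuts after the first base of each site, so after positions 16, 84, 152.
Circular molecule, 3 cuts → 3 fragments:
  17–84 → 68 bp
  85–152 → 68 bp
  153–189 then 1–16 → 37 + 16 = 53 bp
Sorted largest to smallest: 68, 68, 53 bp.

68, 68, 53 bp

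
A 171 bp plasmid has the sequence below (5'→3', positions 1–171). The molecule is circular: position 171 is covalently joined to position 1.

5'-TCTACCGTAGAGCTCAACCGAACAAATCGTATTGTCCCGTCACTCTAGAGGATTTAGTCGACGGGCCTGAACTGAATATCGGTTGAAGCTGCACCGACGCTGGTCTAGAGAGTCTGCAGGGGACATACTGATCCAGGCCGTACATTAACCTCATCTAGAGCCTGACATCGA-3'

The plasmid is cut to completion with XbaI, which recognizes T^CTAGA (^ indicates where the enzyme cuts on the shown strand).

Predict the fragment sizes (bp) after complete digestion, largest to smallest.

61, 60, 50 bp

XbaI sites (TCTAGA) start at positions 44, 104, 154.
XbaI cuts after the first base of each site, so after positions 44, 104, 154.
Circular molecule, 3 cuts → 3 fragments:
  45–104 → 60 bp
  105–154 → 50 bp
  155–171 then 1–44 → 17 + 44 = 61 bp
Sorted largest to smallest: 61, 60, 50 bp.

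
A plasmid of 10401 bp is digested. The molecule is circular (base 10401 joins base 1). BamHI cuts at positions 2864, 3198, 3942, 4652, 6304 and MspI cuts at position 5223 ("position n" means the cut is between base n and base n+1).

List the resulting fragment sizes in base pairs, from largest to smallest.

6961, 1081, 744, 710, 571, 334 bp

Combined cut positions (sorted): 2864, 3198, 3942, 4652, 5223, 6304.
Circular molecule, 6 cuts → 6 fragments:
  3198 − 2864 = 334 bp
  3942 − 3198 = 744 bp
  4652 − 3942 = 710 bp
  5223 − 4652 = 571 bp
  6304 − 5223 = 1081 bp
  wrap: 10401 − 6304 + 2864 = 6961 bp
Sorted largest to smallest: 6961, 1081, 744, 710, 571, 334 bp.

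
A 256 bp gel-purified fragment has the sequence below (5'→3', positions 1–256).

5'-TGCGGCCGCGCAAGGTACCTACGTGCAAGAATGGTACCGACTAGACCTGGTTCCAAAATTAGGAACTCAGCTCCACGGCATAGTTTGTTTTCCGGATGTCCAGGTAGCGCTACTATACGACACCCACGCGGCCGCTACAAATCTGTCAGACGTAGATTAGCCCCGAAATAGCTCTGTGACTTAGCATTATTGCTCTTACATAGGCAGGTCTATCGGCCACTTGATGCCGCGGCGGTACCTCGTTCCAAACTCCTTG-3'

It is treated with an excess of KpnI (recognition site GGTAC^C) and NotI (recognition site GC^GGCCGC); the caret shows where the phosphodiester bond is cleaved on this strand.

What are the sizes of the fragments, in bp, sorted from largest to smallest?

KpnI sites (GGTACC) start at positions 14, 33, 234.
KpnI cuts after base 5 of each site (before the last base), so after positions 18, 37, 238.
NotI sites (GCGGCCGC) start at positions 2, 128.
NotI cuts after base 2 of each site, so after positions 3, 129.
Combined cut positions: 3, 18, 37, 129, 238.
Linear molecule, 5 cuts → 6 fragments:
  1–3 → 3 bp
  4–18 → 15 bp
  19–37 → 19 bp
  38–129 → 92 bp
  130–238 → 109 bp
  239–256 → 18 bp
Sorted largest to smallest: 109, 92, 19, 18, 15, 3 bp.

109, 92, 19, 18, 15, 3 bp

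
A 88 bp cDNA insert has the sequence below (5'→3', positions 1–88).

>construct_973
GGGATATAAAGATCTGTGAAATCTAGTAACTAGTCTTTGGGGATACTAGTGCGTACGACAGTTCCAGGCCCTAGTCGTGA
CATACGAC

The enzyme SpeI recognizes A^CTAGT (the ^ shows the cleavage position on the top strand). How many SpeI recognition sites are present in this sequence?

ACTAGT occurs starting at positions 29, 45.
SpeI cuts at 2 sites.

2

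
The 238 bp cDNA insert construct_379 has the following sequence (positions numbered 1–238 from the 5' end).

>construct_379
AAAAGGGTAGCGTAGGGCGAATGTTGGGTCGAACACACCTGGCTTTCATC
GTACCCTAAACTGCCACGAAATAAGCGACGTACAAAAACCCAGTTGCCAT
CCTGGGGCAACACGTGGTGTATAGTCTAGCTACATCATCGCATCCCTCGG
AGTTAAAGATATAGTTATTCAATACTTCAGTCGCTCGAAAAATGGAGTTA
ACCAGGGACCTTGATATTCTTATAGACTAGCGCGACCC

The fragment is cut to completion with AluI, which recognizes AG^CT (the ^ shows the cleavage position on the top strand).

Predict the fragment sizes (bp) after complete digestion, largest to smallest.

129, 109 bp

The AluI site (AGCT) starts at position 128.
AluI cuts after base 2 of each site, so after position 129.
Linear molecule, 1 cut → 2 fragments:
  1–129 → 129 bp
  130–238 → 109 bp
Sorted largest to smallest: 129, 109 bp.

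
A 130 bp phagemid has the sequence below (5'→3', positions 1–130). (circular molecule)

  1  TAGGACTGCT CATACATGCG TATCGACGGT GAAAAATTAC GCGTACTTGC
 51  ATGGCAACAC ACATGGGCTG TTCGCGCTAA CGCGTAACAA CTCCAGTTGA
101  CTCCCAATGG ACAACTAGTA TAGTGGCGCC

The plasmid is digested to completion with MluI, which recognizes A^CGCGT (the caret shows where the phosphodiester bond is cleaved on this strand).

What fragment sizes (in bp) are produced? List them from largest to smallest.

89, 41 bp

MluI sites (ACGCGT) start at positions 39, 80.
MluI cuts after the first base of each site, so after positions 39, 80.
Circular molecule, 2 cuts → 2 fragments:
  40–80 → 41 bp
  81–130 then 1–39 → 50 + 39 = 89 bp
Sorted largest to smallest: 89, 41 bp.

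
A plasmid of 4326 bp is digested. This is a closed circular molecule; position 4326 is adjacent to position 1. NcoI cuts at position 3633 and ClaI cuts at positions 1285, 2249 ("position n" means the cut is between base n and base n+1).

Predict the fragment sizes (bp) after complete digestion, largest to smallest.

Combined cut positions (sorted): 1285, 2249, 3633.
Circular molecule, 3 cuts → 3 fragments:
  2249 − 1285 = 964 bp
  3633 − 2249 = 1384 bp
  wrap: 4326 − 3633 + 1285 = 1978 bp
Sorted largest to smallest: 1978, 1384, 964 bp.

1978, 1384, 964 bp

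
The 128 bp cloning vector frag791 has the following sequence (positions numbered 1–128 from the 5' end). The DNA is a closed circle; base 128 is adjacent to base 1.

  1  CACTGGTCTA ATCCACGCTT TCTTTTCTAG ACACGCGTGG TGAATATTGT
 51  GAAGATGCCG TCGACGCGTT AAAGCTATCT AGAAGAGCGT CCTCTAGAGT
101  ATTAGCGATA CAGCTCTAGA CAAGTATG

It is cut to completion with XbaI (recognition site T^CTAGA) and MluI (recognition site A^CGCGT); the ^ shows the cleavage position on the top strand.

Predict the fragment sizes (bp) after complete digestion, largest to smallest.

39, 31, 22, 15, 14, 7 bp

XbaI sites (TCTAGA) start at positions 26, 78, 93, 115.
XbaI cuts after the first base of each site, so after positions 26, 78, 93, 115.
MluI sites (ACGCGT) start at positions 33, 64.
MluI cuts after the first base of each site, so after positions 33, 64.
Combined cut positions: 26, 33, 64, 78, 93, 115.
Circular molecule, 6 cuts → 6 fragments:
  27–33 → 7 bp
  34–64 → 31 bp
  65–78 → 14 bp
  79–93 → 15 bp
  94–115 → 22 bp
  116–128 then 1–26 → 13 + 26 = 39 bp
Sorted largest to smallest: 39, 31, 22, 15, 14, 7 bp.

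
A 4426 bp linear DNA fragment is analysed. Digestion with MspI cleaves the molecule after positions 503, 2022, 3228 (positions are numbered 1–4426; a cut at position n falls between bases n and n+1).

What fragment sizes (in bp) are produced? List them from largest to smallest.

1519, 1206, 1198, 503 bp

Linear molecule, 3 cuts → 4 fragments:
  503 − 0 = 503 bp
  2022 − 503 = 1519 bp
  3228 − 2022 = 1206 bp
  4426 − 3228 = 1198 bp
Sorted largest to smallest: 1519, 1206, 1198, 503 bp.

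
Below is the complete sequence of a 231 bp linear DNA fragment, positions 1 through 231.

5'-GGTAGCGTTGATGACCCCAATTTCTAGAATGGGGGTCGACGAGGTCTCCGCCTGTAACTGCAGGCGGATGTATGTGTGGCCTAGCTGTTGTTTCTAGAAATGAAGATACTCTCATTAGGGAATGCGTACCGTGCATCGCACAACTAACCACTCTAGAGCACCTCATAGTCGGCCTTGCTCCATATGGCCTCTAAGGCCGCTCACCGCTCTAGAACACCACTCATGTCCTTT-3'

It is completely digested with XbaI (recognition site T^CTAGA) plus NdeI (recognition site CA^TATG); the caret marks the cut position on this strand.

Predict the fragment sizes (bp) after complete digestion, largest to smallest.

70, 59, 30, 26, 23, 23 bp

XbaI sites (TCTAGA) start at positions 23, 93, 152, 208.
XbaI cuts after the first base of each site, so after positions 23, 93, 152, 208.
The NdeI site (CATATG) starts at position 181.
NdeI cuts after base 2 of each site, so after position 182.
Combined cut positions: 23, 93, 152, 182, 208.
Linear molecule, 5 cuts → 6 fragments:
  1–23 → 23 bp
  24–93 → 70 bp
  94–152 → 59 bp
  153–182 → 30 bp
  183–208 → 26 bp
  209–231 → 23 bp
Sorted largest to smallest: 70, 59, 30, 26, 23, 23 bp.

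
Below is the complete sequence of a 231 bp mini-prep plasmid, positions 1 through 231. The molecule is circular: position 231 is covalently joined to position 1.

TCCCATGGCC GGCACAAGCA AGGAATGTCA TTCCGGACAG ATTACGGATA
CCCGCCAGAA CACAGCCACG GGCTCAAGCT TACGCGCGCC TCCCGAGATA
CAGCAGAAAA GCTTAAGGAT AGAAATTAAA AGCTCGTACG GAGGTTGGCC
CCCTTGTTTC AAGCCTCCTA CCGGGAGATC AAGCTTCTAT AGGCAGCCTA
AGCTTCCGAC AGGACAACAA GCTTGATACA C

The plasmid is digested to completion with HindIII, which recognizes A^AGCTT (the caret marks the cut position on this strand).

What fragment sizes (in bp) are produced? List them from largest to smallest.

88, 72, 33, 19, 19 bp

HindIII sites (AAGCTT) start at positions 76, 109, 181, 200, 219.
HindIII cuts after the first base of each site, so after positions 76, 109, 181, 200, 219.
Circular molecule, 5 cuts → 5 fragments:
  77–109 → 33 bp
  110–181 → 72 bp
  182–200 → 19 bp
  201–219 → 19 bp
  220–231 then 1–76 → 12 + 76 = 88 bp
Sorted largest to smallest: 88, 72, 33, 19, 19 bp.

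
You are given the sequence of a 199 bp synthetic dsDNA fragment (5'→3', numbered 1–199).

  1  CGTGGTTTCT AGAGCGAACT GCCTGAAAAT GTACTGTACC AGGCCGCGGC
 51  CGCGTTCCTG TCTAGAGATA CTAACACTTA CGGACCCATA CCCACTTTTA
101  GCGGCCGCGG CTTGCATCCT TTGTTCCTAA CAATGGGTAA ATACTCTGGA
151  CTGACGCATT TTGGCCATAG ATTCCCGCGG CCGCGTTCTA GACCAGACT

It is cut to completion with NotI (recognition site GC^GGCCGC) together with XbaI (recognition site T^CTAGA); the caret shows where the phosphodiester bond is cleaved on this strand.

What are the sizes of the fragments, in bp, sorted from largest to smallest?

76, 41, 39, 14, 12, 9, 8 bp

NotI sites (GCGGCCGC) start at positions 46, 101, 177.
NotI cuts after base 2 of each site, so after positions 47, 102, 178.
XbaI sites (TCTAGA) start at positions 8, 61, 187.
XbaI cuts after the first base of each site, so after positions 8, 61, 187.
Combined cut positions: 8, 47, 61, 102, 178, 187.
Linear molecule, 6 cuts → 7 fragments:
  1–8 → 8 bp
  9–47 → 39 bp
  48–61 → 14 bp
  62–102 → 41 bp
  103–178 → 76 bp
  179–187 → 9 bp
  188–199 → 12 bp
Sorted largest to smallest: 76, 41, 39, 14, 12, 9, 8 bp.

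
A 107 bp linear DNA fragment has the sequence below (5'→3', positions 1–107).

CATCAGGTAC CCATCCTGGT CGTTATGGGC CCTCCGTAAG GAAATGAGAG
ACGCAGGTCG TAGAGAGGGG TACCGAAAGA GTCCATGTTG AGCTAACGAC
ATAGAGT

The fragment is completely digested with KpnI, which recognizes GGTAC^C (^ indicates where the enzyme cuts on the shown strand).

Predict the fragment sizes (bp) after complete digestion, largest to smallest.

KpnI sites (GGTACC) start at positions 6, 69.
KpnI cuts after base 5 of each site (before the last base), so after positions 10, 73.
Linear molecule, 2 cuts → 3 fragments:
  1–10 → 10 bp
  11–73 → 63 bp
  74–107 → 34 bp
Sorted largest to smallest: 63, 34, 10 bp.

63, 34, 10 bp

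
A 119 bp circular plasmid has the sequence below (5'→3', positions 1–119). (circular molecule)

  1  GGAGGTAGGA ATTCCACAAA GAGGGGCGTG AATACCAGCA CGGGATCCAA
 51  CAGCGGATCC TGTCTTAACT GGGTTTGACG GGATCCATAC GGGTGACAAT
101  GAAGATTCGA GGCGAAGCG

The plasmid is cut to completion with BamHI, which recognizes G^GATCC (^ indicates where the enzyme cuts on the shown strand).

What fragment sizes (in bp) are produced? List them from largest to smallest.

BamHI sites (GGATCC) start at positions 43, 55, 81.
BamHI cuts after the first base of each site, so after positions 43, 55, 81.
Circular molecule, 3 cuts → 3 fragments:
  44–55 → 12 bp
  56–81 → 26 bp
  82–119 then 1–43 → 38 + 43 = 81 bp
Sorted largest to smallest: 81, 26, 12 bp.

81, 26, 12 bp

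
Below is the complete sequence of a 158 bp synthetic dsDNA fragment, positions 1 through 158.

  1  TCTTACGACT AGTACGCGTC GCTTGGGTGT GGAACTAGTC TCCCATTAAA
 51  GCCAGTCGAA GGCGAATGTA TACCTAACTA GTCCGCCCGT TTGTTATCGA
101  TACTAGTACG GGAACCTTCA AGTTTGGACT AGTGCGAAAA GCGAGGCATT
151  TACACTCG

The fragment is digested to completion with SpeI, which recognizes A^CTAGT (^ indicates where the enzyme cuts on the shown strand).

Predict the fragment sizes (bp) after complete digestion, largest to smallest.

43, 30, 26, 26, 25, 8 bp

SpeI sites (ACTAGT) start at positions 8, 34, 77, 102, 128.
SpeI cuts after the first base of each site, so after positions 8, 34, 77, 102, 128.
Linear molecule, 5 cuts → 6 fragments:
  1–8 → 8 bp
  9–34 → 26 bp
  35–77 → 43 bp
  78–102 → 25 bp
  103–128 → 26 bp
  129–158 → 30 bp
Sorted largest to smallest: 43, 30, 26, 26, 25, 8 bp.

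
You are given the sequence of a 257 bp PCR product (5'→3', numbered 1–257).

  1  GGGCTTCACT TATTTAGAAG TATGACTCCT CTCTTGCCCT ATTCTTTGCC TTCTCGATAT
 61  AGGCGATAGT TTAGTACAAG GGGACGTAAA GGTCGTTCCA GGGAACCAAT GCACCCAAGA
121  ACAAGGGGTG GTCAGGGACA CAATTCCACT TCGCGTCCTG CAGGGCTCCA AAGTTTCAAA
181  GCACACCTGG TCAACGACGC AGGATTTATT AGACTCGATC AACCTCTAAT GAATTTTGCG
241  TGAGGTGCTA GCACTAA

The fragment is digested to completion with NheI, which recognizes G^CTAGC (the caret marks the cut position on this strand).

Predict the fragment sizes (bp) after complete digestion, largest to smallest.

247, 10 bp

The NheI site (GCTAGC) starts at position 247.
NheI cuts after the first base of each site, so after position 247.
Linear molecule, 1 cut → 2 fragments:
  1–247 → 247 bp
  248–257 → 10 bp
Sorted largest to smallest: 247, 10 bp.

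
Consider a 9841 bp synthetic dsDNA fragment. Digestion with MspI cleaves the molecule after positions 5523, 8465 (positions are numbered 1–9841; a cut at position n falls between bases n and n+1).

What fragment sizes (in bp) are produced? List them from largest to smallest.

5523, 2942, 1376 bp

Linear molecule, 2 cuts → 3 fragments:
  5523 − 0 = 5523 bp
  8465 − 5523 = 2942 bp
  9841 − 8465 = 1376 bp
Sorted largest to smallest: 5523, 2942, 1376 bp.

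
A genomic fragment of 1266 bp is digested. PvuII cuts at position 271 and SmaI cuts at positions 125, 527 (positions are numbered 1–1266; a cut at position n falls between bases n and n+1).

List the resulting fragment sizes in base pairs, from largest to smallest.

Combined cut positions (sorted): 125, 271, 527.
Linear molecule, 3 cuts → 4 fragments:
  125 − 0 = 125 bp
  271 − 125 = 146 bp
  527 − 271 = 256 bp
  1266 − 527 = 739 bp
Sorted largest to smallest: 739, 256, 146, 125 bp.

739, 256, 146, 125 bp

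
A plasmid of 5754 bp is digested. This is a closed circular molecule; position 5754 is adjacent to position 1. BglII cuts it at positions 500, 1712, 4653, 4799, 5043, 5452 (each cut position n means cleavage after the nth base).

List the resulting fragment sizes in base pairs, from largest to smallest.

Circular molecule, 6 cuts → 6 fragments:
  1712 − 500 = 1212 bp
  4653 − 1712 = 2941 bp
  4799 − 4653 = 146 bp
  5043 − 4799 = 244 bp
  5452 − 5043 = 409 bp
  wrap: 5754 − 5452 + 500 = 802 bp
Sorted largest to smallest: 2941, 1212, 802, 409, 244, 146 bp.

2941, 1212, 802, 409, 244, 146 bp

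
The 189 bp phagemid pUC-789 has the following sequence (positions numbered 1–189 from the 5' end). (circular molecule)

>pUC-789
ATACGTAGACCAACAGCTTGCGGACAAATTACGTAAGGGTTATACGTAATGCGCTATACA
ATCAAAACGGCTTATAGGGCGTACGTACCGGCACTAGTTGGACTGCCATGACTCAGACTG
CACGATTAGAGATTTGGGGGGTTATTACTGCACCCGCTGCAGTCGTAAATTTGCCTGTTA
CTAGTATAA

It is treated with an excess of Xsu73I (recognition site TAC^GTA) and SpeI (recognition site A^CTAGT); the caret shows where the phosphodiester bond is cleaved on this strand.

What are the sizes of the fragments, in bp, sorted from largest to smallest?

87, 39, 28, 13, 13, 9 bp

Xsu73I sites (TACGTA) start at positions 2, 30, 43, 82.
Xsu73I cuts after base 3 of each site, so after positions 4, 32, 45, 84.
SpeI sites (ACTAGT) start at positions 93, 180.
SpeI cuts after the first base of each site, so after positions 93, 180.
Combined cut positions: 4, 32, 45, 84, 93, 180.
Circular molecule, 6 cuts → 6 fragments:
  5–32 → 28 bp
  33–45 → 13 bp
  46–84 → 39 bp
  85–93 → 9 bp
  94–180 → 87 bp
  181–189 then 1–4 → 9 + 4 = 13 bp
Sorted largest to smallest: 87, 39, 28, 13, 13, 9 bp.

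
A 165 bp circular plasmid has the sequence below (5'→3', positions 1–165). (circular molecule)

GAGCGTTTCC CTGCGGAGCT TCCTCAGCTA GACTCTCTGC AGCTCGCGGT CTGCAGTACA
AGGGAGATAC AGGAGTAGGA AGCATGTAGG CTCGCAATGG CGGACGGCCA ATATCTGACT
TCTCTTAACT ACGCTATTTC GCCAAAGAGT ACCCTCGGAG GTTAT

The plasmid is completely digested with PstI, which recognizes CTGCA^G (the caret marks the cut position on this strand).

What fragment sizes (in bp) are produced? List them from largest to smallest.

PstI sites (CTGCAG) start at positions 37, 51.
PstI cuts after base 5 of each site (before the last base), so after positions 41, 55.
Circular molecule, 2 cuts → 2 fragments:
  42–55 → 14 bp
  56–165 then 1–41 → 110 + 41 = 151 bp
Sorted largest to smallest: 151, 14 bp.

151, 14 bp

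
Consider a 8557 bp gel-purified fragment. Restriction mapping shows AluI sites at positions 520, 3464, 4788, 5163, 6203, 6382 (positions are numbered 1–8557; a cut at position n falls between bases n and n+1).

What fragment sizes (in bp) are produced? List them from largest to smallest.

2944, 2175, 1324, 1040, 520, 375, 179 bp

Linear molecule, 6 cuts → 7 fragments:
  520 − 0 = 520 bp
  3464 − 520 = 2944 bp
  4788 − 3464 = 1324 bp
  5163 − 4788 = 375 bp
  6203 − 5163 = 1040 bp
  6382 − 6203 = 179 bp
  8557 − 6382 = 2175 bp
Sorted largest to smallest: 2944, 2175, 1324, 1040, 520, 375, 179 bp.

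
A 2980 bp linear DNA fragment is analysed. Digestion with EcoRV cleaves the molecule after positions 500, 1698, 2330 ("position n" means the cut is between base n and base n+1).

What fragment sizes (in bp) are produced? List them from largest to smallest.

1198, 650, 632, 500 bp

Linear molecule, 3 cuts → 4 fragments:
  500 − 0 = 500 bp
  1698 − 500 = 1198 bp
  2330 − 1698 = 632 bp
  2980 − 2330 = 650 bp
Sorted largest to smallest: 1198, 650, 632, 500 bp.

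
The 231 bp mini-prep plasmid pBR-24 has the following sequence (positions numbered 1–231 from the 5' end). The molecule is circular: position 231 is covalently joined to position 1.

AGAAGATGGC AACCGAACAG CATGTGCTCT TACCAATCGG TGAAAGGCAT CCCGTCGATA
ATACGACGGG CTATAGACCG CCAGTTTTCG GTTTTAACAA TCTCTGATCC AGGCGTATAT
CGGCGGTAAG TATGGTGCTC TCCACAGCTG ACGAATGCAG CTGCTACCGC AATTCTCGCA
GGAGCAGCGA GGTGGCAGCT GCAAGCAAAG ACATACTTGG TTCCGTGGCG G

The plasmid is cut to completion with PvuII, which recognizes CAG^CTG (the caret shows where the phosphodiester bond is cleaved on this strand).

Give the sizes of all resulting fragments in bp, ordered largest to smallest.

PvuII sites (CAGCTG) start at positions 145, 158, 196.
PvuII cuts after base 3 of each site, so after positions 147, 160, 198.
Circular molecule, 3 cuts → 3 fragments:
  148–160 → 13 bp
  161–198 → 38 bp
  199–231 then 1–147 → 33 + 147 = 180 bp
Sorted largest to smallest: 180, 38, 13 bp.

180, 38, 13 bp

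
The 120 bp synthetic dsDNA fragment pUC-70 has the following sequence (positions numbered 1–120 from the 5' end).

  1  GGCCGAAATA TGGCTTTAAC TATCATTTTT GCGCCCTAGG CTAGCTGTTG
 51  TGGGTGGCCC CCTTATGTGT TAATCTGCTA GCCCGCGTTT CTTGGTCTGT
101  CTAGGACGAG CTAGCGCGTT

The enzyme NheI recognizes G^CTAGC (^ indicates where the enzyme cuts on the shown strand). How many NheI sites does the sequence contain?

GCTAGC occurs starting at positions 40, 77, 110.
NheI cuts at 3 sites.

3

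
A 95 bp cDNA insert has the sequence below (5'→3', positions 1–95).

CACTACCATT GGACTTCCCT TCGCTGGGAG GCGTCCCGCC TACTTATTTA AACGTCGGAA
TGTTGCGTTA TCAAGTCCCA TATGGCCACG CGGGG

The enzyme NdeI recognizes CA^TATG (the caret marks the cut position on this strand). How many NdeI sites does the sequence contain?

CATATG occurs starting at position 79.
NdeI cuts at 1 site.

1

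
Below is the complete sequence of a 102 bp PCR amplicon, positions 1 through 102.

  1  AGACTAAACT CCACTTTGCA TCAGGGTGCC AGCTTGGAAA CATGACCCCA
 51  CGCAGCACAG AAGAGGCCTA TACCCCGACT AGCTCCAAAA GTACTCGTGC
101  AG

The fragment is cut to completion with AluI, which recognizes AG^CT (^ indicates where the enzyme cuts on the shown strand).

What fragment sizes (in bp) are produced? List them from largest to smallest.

AluI sites (AGCT) start at positions 31, 81.
AluI cuts after base 2 of each site, so after positions 32, 82.
Linear molecule, 2 cuts → 3 fragments:
  1–32 → 32 bp
  33–82 → 50 bp
  83–102 → 20 bp
Sorted largest to smallest: 50, 32, 20 bp.

50, 32, 20 bp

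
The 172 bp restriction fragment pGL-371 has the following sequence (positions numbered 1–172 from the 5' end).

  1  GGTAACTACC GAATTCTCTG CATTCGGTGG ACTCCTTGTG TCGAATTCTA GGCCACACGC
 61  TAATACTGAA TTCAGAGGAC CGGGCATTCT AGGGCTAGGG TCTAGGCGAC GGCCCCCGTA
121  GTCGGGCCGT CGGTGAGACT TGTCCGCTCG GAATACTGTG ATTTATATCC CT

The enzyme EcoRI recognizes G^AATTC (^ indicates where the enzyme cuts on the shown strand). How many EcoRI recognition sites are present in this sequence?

3

GAATTC occurs starting at positions 11, 43, 68.
EcoRI cuts at 3 sites.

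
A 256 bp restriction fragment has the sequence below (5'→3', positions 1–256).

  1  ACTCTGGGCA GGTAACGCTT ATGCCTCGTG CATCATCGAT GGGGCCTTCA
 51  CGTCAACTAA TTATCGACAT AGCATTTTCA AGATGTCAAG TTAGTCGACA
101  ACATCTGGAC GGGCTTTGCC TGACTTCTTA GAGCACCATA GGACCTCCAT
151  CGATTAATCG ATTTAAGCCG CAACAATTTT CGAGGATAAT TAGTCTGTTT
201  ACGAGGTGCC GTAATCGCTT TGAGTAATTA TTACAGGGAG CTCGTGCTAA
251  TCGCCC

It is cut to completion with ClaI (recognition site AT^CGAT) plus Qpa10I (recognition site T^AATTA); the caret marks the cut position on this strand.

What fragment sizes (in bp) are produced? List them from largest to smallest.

ClaI sites (ATCGAT) start at positions 35, 149, 157.
ClaI cuts after base 2 of each site, so after positions 36, 150, 158.
Qpa10I sites (TAATTA) start at positions 58, 187, 225.
Qpa10I cuts after the first base of each site, so after positions 58, 187, 225.
Combined cut positions: 36, 58, 150, 158, 187, 225.
Linear molecule, 6 cuts → 7 fragments:
  1–36 → 36 bp
  37–58 → 22 bp
  59–150 → 92 bp
  151–158 → 8 bp
  159–187 → 29 bp
  188–225 → 38 bp
  226–256 → 31 bp
Sorted largest to smallest: 92, 38, 36, 31, 29, 22, 8 bp.

92, 38, 36, 31, 29, 22, 8 bp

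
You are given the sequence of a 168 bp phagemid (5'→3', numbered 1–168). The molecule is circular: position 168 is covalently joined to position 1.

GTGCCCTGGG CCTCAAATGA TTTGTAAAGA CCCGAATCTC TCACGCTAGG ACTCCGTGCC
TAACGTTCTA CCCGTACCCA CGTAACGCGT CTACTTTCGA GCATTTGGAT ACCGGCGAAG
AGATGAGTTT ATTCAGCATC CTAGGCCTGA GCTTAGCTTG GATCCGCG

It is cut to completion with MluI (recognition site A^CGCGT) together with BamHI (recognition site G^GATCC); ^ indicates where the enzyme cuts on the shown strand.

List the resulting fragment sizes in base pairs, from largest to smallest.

The MluI site (ACGCGT) starts at position 85.
MluI cuts after the first base of each site, so after position 85.
The BamHI site (GGATCC) starts at position 160.
BamHI cuts after the first base of each site, so after position 160.
Combined cut positions: 85, 160.
Circular molecule, 2 cuts → 2 fragments:
  86–160 → 75 bp
  161–168 then 1–85 → 8 + 85 = 93 bp
Sorted largest to smallest: 93, 75 bp.

93, 75 bp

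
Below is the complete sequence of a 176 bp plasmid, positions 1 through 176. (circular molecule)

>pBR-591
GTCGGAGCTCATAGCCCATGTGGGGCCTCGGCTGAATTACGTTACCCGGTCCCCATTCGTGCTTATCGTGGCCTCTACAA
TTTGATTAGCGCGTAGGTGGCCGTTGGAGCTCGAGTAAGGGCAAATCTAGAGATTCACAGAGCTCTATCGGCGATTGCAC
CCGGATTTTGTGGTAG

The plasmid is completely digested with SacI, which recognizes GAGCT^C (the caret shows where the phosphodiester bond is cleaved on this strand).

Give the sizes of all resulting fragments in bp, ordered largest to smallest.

102, 41, 33 bp

SacI sites (GAGCTC) start at positions 5, 107, 140.
SacI cuts after base 5 of each site (before the last base), so after positions 9, 111, 144.
Circular molecule, 3 cuts → 3 fragments:
  10–111 → 102 bp
  112–144 → 33 bp
  145–176 then 1–9 → 32 + 9 = 41 bp
Sorted largest to smallest: 102, 41, 33 bp.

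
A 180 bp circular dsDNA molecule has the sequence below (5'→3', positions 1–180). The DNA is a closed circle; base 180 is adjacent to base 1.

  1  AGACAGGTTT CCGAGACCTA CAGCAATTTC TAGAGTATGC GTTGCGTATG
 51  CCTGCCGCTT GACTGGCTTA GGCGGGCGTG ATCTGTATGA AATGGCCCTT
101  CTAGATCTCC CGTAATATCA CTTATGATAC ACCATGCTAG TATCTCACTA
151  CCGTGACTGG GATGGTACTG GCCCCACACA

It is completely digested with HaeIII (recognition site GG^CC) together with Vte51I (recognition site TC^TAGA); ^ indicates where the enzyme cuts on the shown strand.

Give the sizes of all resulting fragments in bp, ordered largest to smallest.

HaeIII sites (GGCC) start at positions 94, 170.
HaeIII cuts after base 2 of each site, so after positions 95, 171.
Vte51I sites (TCTAGA) start at positions 29, 100.
Vte51I cuts after base 2 of each site, so after positions 30, 101.
Combined cut positions: 30, 95, 101, 171.
Circular molecule, 4 cuts → 4 fragments:
  31–95 → 65 bp
  96–101 → 6 bp
  102–171 → 70 bp
  172–180 then 1–30 → 9 + 30 = 39 bp
Sorted largest to smallest: 70, 65, 39, 6 bp.

70, 65, 39, 6 bp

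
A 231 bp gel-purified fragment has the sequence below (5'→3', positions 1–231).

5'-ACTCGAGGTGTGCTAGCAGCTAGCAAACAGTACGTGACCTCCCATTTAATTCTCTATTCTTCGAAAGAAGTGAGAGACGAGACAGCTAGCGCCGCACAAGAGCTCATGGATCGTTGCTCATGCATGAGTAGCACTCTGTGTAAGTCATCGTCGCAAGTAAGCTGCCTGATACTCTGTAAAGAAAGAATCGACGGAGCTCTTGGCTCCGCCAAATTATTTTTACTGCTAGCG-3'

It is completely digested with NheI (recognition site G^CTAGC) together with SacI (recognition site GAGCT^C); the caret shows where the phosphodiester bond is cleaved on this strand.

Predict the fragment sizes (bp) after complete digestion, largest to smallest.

94, 66, 27, 19, 12, 7, 6 bp

NheI sites (GCTAGC) start at positions 12, 19, 85, 225.
NheI cuts after the first base of each site, so after positions 12, 19, 85, 225.
SacI sites (GAGCTC) start at positions 100, 194.
SacI cuts after base 5 of each site (before the last base), so after positions 104, 198.
Combined cut positions: 12, 19, 85, 104, 198, 225.
Linear molecule, 6 cuts → 7 fragments:
  1–12 → 12 bp
  13–19 → 7 bp
  20–85 → 66 bp
  86–104 → 19 bp
  105–198 → 94 bp
  199–225 → 27 bp
  226–231 → 6 bp
Sorted largest to smallest: 94, 66, 27, 19, 12, 7, 6 bp.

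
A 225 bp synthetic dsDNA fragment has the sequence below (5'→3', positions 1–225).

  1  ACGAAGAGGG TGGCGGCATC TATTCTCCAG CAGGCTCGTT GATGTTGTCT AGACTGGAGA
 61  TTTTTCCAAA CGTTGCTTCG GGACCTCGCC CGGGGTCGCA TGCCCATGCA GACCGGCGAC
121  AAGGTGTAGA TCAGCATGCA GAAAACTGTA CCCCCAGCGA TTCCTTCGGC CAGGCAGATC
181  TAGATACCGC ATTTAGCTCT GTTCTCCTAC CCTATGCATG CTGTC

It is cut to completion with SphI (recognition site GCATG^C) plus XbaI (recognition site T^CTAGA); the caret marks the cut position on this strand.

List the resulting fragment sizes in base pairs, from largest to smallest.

SphI sites (GCATGC) start at positions 98, 134, 216.
SphI cuts after base 5 of each site (before the last base), so after positions 102, 138, 220.
XbaI sites (TCTAGA) start at positions 48, 179.
XbaI cuts after the first base of each site, so after positions 48, 179.
Combined cut positions: 48, 102, 138, 179, 220.
Linear molecule, 5 cuts → 6 fragments:
  1–48 → 48 bp
  49–102 → 54 bp
  103–138 → 36 bp
  139–179 → 41 bp
  180–220 → 41 bp
  221–225 → 5 bp
Sorted largest to smallest: 54, 48, 41, 41, 36, 5 bp.

54, 48, 41, 41, 36, 5 bp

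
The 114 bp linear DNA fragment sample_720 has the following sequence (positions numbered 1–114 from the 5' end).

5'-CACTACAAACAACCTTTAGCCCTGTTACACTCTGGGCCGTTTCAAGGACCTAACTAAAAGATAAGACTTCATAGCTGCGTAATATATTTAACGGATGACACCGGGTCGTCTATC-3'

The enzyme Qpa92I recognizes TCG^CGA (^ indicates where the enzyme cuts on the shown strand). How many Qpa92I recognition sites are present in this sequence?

0

No occurrence of TCGCGA is present in the sequence.
Qpa92I does not cut: 0 sites.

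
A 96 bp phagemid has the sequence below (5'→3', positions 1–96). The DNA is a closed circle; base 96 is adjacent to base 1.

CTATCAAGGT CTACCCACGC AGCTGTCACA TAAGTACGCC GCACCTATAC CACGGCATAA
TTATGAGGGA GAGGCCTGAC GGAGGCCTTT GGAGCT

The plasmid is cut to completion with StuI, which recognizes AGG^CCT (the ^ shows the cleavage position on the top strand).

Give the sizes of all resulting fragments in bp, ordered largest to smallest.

85, 11 bp

StuI sites (AGGCCT) start at positions 72, 83.
StuI cuts after base 3 of each site, so after positions 74, 85.
Circular molecule, 2 cuts → 2 fragments:
  75–85 → 11 bp
  86–96 then 1–74 → 11 + 74 = 85 bp
Sorted largest to smallest: 85, 11 bp.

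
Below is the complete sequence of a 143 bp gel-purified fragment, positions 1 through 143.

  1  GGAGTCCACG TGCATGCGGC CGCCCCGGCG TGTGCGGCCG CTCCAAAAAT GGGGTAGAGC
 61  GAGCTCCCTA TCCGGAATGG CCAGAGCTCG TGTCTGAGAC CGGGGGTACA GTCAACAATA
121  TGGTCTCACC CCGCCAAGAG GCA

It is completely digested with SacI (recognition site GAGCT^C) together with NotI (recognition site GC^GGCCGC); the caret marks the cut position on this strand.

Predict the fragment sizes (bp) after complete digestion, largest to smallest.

55, 30, 23, 18, 17 bp

SacI sites (GAGCTC) start at positions 61, 84.
SacI cuts after base 5 of each site (before the last base), so after positions 65, 88.
NotI sites (GCGGCCGC) start at positions 16, 34.
NotI cuts after base 2 of each site, so after positions 17, 35.
Combined cut positions: 17, 35, 65, 88.
Linear molecule, 4 cuts → 5 fragments:
  1–17 → 17 bp
  18–35 → 18 bp
  36–65 → 30 bp
  66–88 → 23 bp
  89–143 → 55 bp
Sorted largest to smallest: 55, 30, 23, 18, 17 bp.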